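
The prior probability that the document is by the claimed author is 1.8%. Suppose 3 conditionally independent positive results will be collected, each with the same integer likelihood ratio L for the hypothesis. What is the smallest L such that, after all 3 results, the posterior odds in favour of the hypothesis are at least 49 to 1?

Prior odds = 0.018/0.982 = 9/491.
Target odds = 49.
Need L³ ≥ 49 ÷ (9/491) = 24059/9.
13³ = 2197 < 24059/9 ≤ 2744 = 14³, so L = 14.

14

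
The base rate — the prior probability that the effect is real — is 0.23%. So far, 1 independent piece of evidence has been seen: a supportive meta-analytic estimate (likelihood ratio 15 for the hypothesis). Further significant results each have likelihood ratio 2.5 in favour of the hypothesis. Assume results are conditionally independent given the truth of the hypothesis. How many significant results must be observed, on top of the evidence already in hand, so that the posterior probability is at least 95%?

7

Prior odds = 0.0023/0.9977 = 23/9977.
Bayes factor of the evidence already in hand = 15.
Odds after that evidence = (23/9977) × 15 = 345/9977.
Target odds = 0.95/0.05 = 19.
Need 2.5ⁿ ≥ 19 ÷ (345/9977) = 189563/345.
2.5⁶ = 244.140625 falls short of 189563/345 but 2.5⁷ = 610.3515625 reaches it, so n = 7.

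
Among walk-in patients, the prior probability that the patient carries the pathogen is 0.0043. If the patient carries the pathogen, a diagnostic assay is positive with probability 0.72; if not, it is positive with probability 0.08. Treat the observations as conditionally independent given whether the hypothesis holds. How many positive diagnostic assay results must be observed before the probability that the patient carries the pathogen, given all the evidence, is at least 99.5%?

5

Prior odds = 0.0043/0.9957 = 43/9957.
Likelihood ratio of a positive = 0.72/0.08 = 9.
Target odds: 0.995 ÷ 0.005 = 199.
Require 9ⁿ ≥ 199 ÷ (43/9957) = 1981443/43.
9⁴ = 6561 falls short of 1981443/43 but 9⁵ = 59049 reaches it, so n = 5.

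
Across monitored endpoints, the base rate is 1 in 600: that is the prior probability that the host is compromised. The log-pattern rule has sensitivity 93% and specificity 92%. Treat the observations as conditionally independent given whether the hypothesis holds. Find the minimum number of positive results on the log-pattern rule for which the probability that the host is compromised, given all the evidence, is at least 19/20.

4

Prior odds = (1/600)/(599/600) = 1/599.
False-positive rate = 1 − 0.92 = 0.08; likelihood ratio of a positive = 0.93/0.08 = 11.625.
Target posterior odds = 0.95/0.05 = 19.
Need (1/599) × 11.625ⁿ ≥ 19, i.e. 11.625ⁿ ≥ 11381.
11.625³ = 804357/512 falls short of 11381 but 11.625⁴ = 74805201/4096 reaches it, so n = 4.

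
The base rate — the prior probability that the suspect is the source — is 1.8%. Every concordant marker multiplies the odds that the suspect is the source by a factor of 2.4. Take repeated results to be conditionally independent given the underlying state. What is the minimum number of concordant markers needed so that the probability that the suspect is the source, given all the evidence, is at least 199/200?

11

Prior odds = 0.018/0.982 = 9/491.
Likelihood ratio per concordant marker = 2.4.
Target posterior odds = 0.995/0.005 = 199.
Require 2.4ⁿ ≥ 199 ÷ (9/491) = 97709/9.
2.4¹⁰ ≈6340.34 falls short of 97709/9 but 2.4¹¹ ≈15216.8 reaches it, so n = 11.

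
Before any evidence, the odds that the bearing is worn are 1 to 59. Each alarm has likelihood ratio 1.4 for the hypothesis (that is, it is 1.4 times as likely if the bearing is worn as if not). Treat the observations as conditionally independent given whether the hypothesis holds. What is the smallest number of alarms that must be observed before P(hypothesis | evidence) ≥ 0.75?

Prior odds = 1/59.
Likelihood ratio per alarm = 1.4.
Target odds: 0.75 ÷ 0.25 = 3.
Require 1.4ⁿ ≥ 3 ÷ (1/59) = 177.
1.4¹⁵ ≈155.568 falls short of 177 but 1.4¹⁶ ≈217.795 reaches it, so n = 16.

16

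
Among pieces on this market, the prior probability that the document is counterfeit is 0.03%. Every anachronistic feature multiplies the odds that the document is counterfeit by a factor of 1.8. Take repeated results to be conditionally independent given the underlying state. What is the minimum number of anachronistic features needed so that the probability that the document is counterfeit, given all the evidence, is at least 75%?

Prior odds = 0.0003/0.9997 = 3/9997.
Likelihood ratio per anachronistic feature = 1.8.
Target odds: 0.75 ÷ 0.25 = 3.
Need (3/9997) × 1.8ⁿ ≥ 3, i.e. 1.8ⁿ ≥ 9997.
1.8¹⁵ ≈6746.64 falls short of 9997 but 1.8¹⁶ ≈12144 reaches it, so n = 16.

16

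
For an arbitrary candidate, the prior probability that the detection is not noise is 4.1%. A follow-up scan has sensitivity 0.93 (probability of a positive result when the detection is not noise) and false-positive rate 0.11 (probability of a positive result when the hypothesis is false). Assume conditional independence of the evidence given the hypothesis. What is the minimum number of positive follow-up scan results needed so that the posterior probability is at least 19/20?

3

Prior odds = 0.041/0.959 = 41/959.
Likelihood ratio of a positive result = 0.93/0.11 = 93/11.
Target posterior odds = 0.95/0.05 = 19.
Require (93/11)ⁿ ≥ 19 ÷ (41/959) = 18221/41.
(93/11)² = 8649/121 falls short of 18221/41 but (93/11)³ = 804357/1331 reaches it, so n = 3.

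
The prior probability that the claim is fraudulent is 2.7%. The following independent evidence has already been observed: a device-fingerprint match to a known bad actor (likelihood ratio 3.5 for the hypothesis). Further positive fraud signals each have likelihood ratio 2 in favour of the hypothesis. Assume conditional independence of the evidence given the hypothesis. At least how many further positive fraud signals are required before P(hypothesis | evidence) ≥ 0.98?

Prior odds = 0.027/0.973 = 27/973.
Bayes factor of the evidence already in hand = 3.5.
Odds after that evidence = (27/973) × 3.5 = 27/278.
Target odds = 0.98/0.02 = 49.
Need 2ⁿ ≥ 49 ÷ (27/278) = 13622/27.
2⁸ = 256 falls short of 13622/27 but 2⁹ = 512 reaches it, so n = 9.

9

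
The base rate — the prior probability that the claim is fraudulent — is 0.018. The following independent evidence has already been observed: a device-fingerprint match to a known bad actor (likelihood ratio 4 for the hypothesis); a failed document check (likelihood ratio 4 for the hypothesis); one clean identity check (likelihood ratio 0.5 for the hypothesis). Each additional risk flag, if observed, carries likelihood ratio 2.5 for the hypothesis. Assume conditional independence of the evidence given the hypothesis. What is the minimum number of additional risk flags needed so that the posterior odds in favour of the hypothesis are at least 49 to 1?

7

Prior odds = 0.018/0.982 = 9/491.
Combined Bayes factor of the evidence already in hand = 4 × 4 × 0.5 = 8.
Odds after that evidence = (9/491) × 8 = 72/491.
Target odds = 49.
Need 2.5ⁿ ≥ 49 ÷ (72/491) = 24059/72.
2.5⁶ = 244.140625 falls short of 24059/72 but 2.5⁷ = 610.3515625 reaches it, so n = 7.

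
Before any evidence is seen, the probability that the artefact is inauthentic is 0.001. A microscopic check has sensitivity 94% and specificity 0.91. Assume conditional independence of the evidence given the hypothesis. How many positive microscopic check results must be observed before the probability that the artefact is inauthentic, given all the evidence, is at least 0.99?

Prior odds: 0.001 ÷ 0.999 = 1/999.
False-positive rate = 1 − 0.91 = 0.09; likelihood ratio of a positive = 0.94/0.09 = 94/9.
Target posterior odds = 0.99/0.01 = 99.
Need (1/999) × (94/9)ⁿ ≥ 99, i.e. (94/9)ⁿ ≥ 98901.
(94/9)⁴ = 78074896/6561 falls short of 98901 but (94/9)⁵ ≈124287 reaches it, so n = 5.

5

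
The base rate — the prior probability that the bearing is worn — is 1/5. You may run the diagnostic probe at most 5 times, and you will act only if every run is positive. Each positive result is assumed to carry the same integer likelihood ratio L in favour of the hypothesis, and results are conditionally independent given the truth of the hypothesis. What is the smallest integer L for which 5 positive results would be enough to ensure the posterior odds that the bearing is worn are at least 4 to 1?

2

Prior odds = 0.2/0.8 = 0.25.
Target odds = 4.
Need L⁵ ≥ 4 ÷ 0.25 = 16.
1⁵ = 1 < 16 ≤ 32 = 2⁵, so L = 2.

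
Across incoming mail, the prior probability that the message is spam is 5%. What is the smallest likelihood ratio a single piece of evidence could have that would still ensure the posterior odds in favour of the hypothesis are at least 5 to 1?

95

Prior odds = 0.05/0.95 = 1/19.
Target odds = 5.
Required Bayes factor = 5 ÷ (1/19) = 95.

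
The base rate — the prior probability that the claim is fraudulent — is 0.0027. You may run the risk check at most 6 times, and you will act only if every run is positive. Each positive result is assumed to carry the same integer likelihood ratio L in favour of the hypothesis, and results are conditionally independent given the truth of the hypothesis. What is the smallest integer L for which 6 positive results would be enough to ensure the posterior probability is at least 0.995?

7

Prior odds = 0.0027/0.9973 = 27/9973.
Target odds = 0.995/0.005 = 199.
Need L⁶ ≥ 199 ÷ (27/9973) = 1984627/27.
6⁶ = 46656 < 1984627/27 ≤ 117649 = 7⁶, so L = 7.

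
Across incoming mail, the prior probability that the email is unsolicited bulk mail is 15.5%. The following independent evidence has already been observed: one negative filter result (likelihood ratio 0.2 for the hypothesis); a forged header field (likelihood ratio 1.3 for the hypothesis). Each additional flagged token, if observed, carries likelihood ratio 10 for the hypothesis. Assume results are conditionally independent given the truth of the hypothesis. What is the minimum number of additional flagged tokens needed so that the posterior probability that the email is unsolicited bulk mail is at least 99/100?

4

Prior odds = 0.155/0.845 = 31/169.
Combined Bayes factor of the evidence already in hand = 0.2 × 1.3 = 0.26.
Odds after that evidence = (31/169) × 0.26 = 31/650.
Target odds = 0.99/0.01 = 99.
Need 10ⁿ ≥ 99 ÷ (31/650) = 64350/31.
10³ = 1000 falls short of 64350/31 but 10⁴ = 10000 reaches it, so n = 4.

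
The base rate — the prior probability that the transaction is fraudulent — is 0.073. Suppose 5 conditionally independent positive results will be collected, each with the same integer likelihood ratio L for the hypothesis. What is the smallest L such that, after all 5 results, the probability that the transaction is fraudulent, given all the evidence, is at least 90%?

Prior odds = 0.073/0.927 = 73/927.
Target odds = 0.9/0.1 = 9.
Need L⁵ ≥ 9 ÷ (73/927) = 8343/73.
2⁵ = 32 < 8343/73 ≤ 243 = 3⁵, so L = 3.

3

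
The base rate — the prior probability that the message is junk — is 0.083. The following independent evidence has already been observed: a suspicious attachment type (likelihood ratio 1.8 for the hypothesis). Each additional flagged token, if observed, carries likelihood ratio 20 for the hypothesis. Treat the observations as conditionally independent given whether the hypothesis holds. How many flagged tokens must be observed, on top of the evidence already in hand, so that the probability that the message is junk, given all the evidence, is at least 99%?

Prior odds = 0.083/0.917 = 83/917.
Bayes factor of the evidence already in hand = 1.8.
Odds after that evidence = (83/917) × 1.8 = 747/4585.
Target odds = 0.99/0.01 = 99.
Need 20ⁿ ≥ 99 ÷ (747/4585) = 50435/83.
20² = 400 falls short of 50435/83 but 20³ = 8000 reaches it, so n = 3.

3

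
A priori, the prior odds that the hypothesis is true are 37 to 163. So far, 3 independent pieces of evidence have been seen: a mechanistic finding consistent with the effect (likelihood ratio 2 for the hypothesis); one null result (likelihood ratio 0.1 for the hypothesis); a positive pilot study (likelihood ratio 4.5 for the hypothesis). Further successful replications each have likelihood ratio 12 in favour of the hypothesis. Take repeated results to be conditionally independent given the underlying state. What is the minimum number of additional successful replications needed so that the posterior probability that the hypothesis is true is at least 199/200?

3

Prior odds = 37/163.
Combined Bayes factor of the evidence already in hand = 2 × 0.1 × 4.5 = 0.9.
Odds after that evidence = (37/163) × 0.9 = 333/1630.
Target odds = 0.995/0.005 = 199.
Need 12ⁿ ≥ 199 ÷ (333/1630) = 324370/333.
12² = 144 falls short of 324370/333 but 12³ = 1728 reaches it, so n = 3.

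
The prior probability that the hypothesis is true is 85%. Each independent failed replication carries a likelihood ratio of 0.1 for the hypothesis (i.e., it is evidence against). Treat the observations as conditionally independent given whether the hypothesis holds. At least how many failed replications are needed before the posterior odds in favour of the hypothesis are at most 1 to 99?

Prior odds: 0.85 ÷ 0.15 = 17/3.
Likelihood ratio per failed replication = 0.1.
Target odds = 1/99.
Need (17/3) × 0.1ⁿ ≤ 1/99, i.e. 0.1ⁿ ≤ 1/561.
0.1² = 0.01 is still above 1/561 but 0.1³ = 0.001 is at or below it, so n = 3.

3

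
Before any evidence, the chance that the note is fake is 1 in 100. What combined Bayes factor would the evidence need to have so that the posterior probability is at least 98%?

Prior odds = 0.01/0.99 = 1/99.
Target odds = 0.98/0.02 = 49.
Required Bayes factor = 49 ÷ (1/99) = 4851.

4851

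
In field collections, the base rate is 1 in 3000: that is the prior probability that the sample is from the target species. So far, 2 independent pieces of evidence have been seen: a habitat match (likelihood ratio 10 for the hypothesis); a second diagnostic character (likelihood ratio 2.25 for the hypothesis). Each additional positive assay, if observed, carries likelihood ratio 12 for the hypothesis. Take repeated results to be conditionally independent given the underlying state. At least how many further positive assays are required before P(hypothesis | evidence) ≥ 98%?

4

Prior odds = (1/3000)/(2999/3000) = 1/2999.
Combined Bayes factor of the evidence already in hand = 10 × 2.25 = 22.5.
Odds after that evidence = (1/2999) × 22.5 = 45/5998.
Target odds = 0.98/0.02 = 49.
Need 12ⁿ ≥ 49 ÷ (45/5998) = 293902/45.
12³ = 1728 falls short of 293902/45 but 12⁴ = 20736 reaches it, so n = 4.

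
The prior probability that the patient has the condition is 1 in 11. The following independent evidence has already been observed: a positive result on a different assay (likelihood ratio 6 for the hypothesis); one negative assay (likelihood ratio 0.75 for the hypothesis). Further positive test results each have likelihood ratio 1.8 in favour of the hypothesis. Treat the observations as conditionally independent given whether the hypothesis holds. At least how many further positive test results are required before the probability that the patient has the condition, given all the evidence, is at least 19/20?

Prior odds = (1/11)/(10/11) = 0.1.
Combined Bayes factor of the evidence already in hand = 6 × 0.75 = 4.5.
Odds after that evidence = 0.1 × 4.5 = 0.45.
Target odds = 0.95/0.05 = 19.
Need 1.8ⁿ ≥ 19 ÷ 0.45 = 380/9.
1.8⁶ = 531441/15625 falls short of 380/9 but 1.8⁷ = 4782969/78125 reaches it, so n = 7.

7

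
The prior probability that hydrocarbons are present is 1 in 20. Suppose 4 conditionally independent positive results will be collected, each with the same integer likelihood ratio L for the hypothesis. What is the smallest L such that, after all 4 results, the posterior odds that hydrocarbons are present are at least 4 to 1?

3

Prior odds = 0.05/0.95 = 1/19.
Target odds = 4.
Need L⁴ ≥ 4 ÷ (1/19) = 76.
2⁴ = 16 < 76 ≤ 81 = 3⁴, so L = 3.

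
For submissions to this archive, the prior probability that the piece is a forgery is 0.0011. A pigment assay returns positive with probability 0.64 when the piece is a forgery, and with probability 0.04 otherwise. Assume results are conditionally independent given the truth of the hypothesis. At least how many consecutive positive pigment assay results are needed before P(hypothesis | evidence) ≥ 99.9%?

5

Prior odds = 0.0011/0.9989 = 11/9989.
Likelihood ratio of a positive result = 0.64/0.04 = 16.
Target posterior odds = 0.999/0.001 = 999.
Require 16ⁿ ≥ 999 ÷ (11/9989) = 9979011/11.
16⁴ = 65536 falls short of 9979011/11 but 16⁵ = 1048576 reaches it, so n = 5.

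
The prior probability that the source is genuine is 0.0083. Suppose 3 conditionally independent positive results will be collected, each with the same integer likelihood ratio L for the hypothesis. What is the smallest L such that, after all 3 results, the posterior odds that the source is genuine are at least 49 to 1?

Prior odds = 0.0083/0.9917 = 83/9917.
Target odds = 49.
Need L³ ≥ 49 ÷ (83/9917) = 485933/83.
18³ = 5832 < 485933/83 ≤ 6859 = 19³, so L = 19.

19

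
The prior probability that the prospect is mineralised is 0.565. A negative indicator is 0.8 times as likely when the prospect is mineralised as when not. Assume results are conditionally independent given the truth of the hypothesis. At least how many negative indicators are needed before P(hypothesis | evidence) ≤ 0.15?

9

Prior odds = 0.565/0.435 = 113/87.
Likelihood ratio per negative indicator = 0.8.
Target odds: 0.15 ÷ 0.85 = 3/17.
Need (113/87) × 0.8ⁿ ≤ 3/17, i.e. 0.8ⁿ ≤ 261/1921.
0.8⁸ = 65536/390625 is still above 261/1921 but 0.8⁹ = 262144/1953125 is at or below it, so n = 9.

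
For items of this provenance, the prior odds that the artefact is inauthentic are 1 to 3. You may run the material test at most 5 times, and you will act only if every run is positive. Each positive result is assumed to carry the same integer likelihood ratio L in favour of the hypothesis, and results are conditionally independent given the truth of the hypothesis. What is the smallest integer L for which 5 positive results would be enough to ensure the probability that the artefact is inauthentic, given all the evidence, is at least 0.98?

3

Prior odds = 1/3.
Target odds = 0.98/0.02 = 49.
Need L⁵ ≥ 49 ÷ (1/3) = 147.
2⁵ = 32 < 147 ≤ 243 = 3⁵, so L = 3.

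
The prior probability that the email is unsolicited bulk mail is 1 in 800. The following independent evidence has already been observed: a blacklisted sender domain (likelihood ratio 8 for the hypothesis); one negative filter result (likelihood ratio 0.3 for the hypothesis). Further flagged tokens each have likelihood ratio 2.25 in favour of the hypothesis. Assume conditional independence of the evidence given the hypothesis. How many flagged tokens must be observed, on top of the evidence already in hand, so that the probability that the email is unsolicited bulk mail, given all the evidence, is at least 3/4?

Prior odds = 0.00125/0.99875 = 1/799.
Combined Bayes factor of the evidence already in hand = 8 × 0.3 = 2.4.
Odds after that evidence = (1/799) × 2.4 = 12/3995.
Target odds = 0.75/0.25 = 3.
Need 2.25ⁿ ≥ 3 ÷ (12/3995) = 998.75.
2.25⁸ = 43046721/65536 falls short of 998.75 but 2.25⁹ = 387420489/262144 reaches it, so n = 9.

9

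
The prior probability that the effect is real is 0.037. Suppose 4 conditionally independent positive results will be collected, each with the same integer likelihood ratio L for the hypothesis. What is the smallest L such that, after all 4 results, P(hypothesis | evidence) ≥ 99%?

Prior odds = 0.037/0.963 = 37/963.
Target odds = 0.99/0.01 = 99.
Need L⁴ ≥ 99 ÷ (37/963) = 95337/37.
7⁴ = 2401 < 95337/37 ≤ 4096 = 8⁴, so L = 8.

8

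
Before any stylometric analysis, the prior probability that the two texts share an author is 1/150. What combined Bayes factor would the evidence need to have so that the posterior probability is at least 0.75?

Prior odds = (1/150)/(149/150) = 1/149.
Target odds = 0.75/0.25 = 3.
Required Bayes factor = 3 ÷ (1/149) = 447.

447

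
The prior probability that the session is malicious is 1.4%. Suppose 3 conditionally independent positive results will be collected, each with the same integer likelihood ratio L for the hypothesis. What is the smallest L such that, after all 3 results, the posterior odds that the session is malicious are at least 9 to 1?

9

Prior odds = 0.014/0.986 = 7/493.
Target odds = 9.
Need L³ ≥ 9 ÷ (7/493) = 4437/7.
8³ = 512 < 4437/7 ≤ 729 = 9³, so L = 9.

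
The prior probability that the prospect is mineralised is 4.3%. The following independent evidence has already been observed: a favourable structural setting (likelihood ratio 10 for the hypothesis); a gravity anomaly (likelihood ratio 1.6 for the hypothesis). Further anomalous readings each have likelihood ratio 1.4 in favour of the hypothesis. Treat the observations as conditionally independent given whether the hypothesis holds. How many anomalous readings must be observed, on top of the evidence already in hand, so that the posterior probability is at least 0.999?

Prior odds = 0.043/0.957 = 43/957.
Combined Bayes factor of the evidence already in hand = 10 × 1.6 = 16.
Odds after that evidence = (43/957) × 16 = 688/957.
Target odds = 0.999/0.001 = 999.
Need 1.4ⁿ ≥ 999 ÷ (688/957) = 956043/688.
1.4²¹ ≈1171.36 falls short of 956043/688 but 1.4²² ≈1639.9 reaches it, so n = 22.

22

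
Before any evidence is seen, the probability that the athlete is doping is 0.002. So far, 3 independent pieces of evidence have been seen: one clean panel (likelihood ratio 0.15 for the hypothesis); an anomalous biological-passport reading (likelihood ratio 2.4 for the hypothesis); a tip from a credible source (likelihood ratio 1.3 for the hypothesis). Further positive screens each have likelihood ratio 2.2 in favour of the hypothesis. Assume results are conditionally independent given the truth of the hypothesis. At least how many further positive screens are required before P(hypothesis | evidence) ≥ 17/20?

Prior odds = 0.002/0.998 = 1/499.
Combined Bayes factor of the evidence already in hand = 0.15 × 2.4 × 1.3 = 0.468.
Odds after that evidence = (1/499) × 0.468 = 117/124750.
Target odds = 0.85/0.15 = 17/3.
Need 2.2ⁿ ≥ 17/3 ÷ (117/124750) = 2120750/351.
2.2¹¹ ≈5843.18 falls short of 2120750/351 but 2.2¹² ≈12855 reaches it, so n = 12.

12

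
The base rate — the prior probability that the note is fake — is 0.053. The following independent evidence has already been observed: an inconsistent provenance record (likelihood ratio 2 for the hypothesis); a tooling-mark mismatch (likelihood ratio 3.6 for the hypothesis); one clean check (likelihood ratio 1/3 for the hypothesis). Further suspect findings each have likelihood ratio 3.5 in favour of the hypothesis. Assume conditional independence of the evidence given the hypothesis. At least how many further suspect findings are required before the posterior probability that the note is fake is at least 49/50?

Prior odds = 0.053/0.947 = 53/947.
Combined Bayes factor of the evidence already in hand = 2 × 3.6 × (1/3) = 2.4.
Odds after that evidence = (53/947) × 2.4 = 636/4735.
Target odds = 0.98/0.02 = 49.
Need 3.5ⁿ ≥ 49 ÷ (636/4735) = 232015/636.
3.5⁴ = 150.0625 falls short of 232015/636 but 3.5⁵ = 525.21875 reaches it, so n = 5.

5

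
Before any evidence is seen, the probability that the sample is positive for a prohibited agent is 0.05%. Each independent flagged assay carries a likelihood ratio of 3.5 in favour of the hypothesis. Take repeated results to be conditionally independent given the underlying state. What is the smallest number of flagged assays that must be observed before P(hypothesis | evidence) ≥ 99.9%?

Prior odds: 0.0005 ÷ 0.9995 = 1/1999.
Likelihood ratio per flagged assay = 3.5.
Target odds: 0.999 ÷ 0.001 = 999.
Need (1/1999) × 3.5ⁿ ≥ 999, i.e. 3.5ⁿ ≥ 1997001.
3.5¹¹ ≈965492 falls short of 1997001 but 3.5¹² ≈3.37922e+06 reaches it, so n = 12.

12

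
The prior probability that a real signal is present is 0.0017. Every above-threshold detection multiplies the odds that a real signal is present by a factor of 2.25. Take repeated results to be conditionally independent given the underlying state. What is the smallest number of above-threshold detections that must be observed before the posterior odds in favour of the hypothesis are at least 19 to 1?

12

Prior odds = 0.0017/0.9983 = 17/9983.
Likelihood ratio per above-threshold detection = 2.25.
Target odds = 19.
Need (17/9983) × 2.25ⁿ ≥ 19, i.e. 2.25ⁿ ≥ 189677/17.
2.25¹¹ ≈7481.83 falls short of 189677/17 but 2.25¹² ≈16834.1 reaches it, so n = 12.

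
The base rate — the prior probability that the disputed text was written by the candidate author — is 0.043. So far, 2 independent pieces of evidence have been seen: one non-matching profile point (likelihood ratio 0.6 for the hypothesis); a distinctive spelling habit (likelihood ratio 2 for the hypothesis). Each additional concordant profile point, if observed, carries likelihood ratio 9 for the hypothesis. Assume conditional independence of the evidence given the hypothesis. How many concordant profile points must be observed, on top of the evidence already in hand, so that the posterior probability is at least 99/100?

4

Prior odds = 0.043/0.957 = 43/957.
Combined Bayes factor of the evidence already in hand = 0.6 × 2 = 1.2.
Odds after that evidence = (43/957) × 1.2 = 86/1595.
Target odds = 0.99/0.01 = 99.
Need 9ⁿ ≥ 99 ÷ (86/1595) = 157905/86.
9³ = 729 falls short of 157905/86 but 9⁴ = 6561 reaches it, so n = 4.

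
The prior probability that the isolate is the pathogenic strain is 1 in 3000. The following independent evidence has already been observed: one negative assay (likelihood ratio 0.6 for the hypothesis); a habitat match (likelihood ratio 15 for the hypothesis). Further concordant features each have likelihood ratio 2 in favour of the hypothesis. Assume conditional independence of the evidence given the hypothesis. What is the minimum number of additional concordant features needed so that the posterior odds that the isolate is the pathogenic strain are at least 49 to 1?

Prior odds = (1/3000)/(2999/3000) = 1/2999.
Combined Bayes factor of the evidence already in hand = 0.6 × 15 = 9.
Odds after that evidence = (1/2999) × 9 = 9/2999.
Target odds = 49.
Need 2ⁿ ≥ 49 ÷ (9/2999) = 146951/9.
2¹³ = 8192 falls short of 146951/9 but 2¹⁴ = 16384 reaches it, so n = 14.

14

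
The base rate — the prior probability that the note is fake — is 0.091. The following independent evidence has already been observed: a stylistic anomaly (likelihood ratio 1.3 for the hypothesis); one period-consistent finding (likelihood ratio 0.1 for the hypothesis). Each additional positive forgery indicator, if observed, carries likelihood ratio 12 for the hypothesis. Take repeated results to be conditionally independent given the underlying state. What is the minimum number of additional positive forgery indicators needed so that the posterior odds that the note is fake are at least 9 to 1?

3

Prior odds = 0.091/0.909 = 91/909.
Combined Bayes factor of the evidence already in hand = 1.3 × 0.1 = 0.13.
Odds after that evidence = (91/909) × 0.13 = 1183/90900.
Target odds = 9.
Need 12ⁿ ≥ 9 ÷ (1183/90900) = 818100/1183.
12² = 144 falls short of 818100/1183 but 12³ = 1728 reaches it, so n = 3.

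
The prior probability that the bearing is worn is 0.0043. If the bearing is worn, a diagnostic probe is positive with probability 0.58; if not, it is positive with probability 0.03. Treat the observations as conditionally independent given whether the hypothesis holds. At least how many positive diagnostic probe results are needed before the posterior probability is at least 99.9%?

5

Prior odds = 0.0043/0.9957 = 43/9957.
Likelihood ratio of a positive = 0.58/0.03 = 58/3.
Target odds: 0.999 ÷ 0.001 = 999.
Need (43/9957) × (58/3)ⁿ ≥ 999, i.e. (58/3)ⁿ ≥ 9947043/43.
(58/3)⁴ = 11316496/81 falls short of 9947043/43 but (58/3)⁵ = 656356768/243 reaches it, so n = 5.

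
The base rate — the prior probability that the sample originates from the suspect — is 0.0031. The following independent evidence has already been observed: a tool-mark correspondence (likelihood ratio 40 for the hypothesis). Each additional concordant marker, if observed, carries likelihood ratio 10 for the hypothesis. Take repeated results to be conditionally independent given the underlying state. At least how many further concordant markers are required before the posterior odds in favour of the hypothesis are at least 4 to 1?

Prior odds = 0.0031/0.9969 = 31/9969.
Bayes factor of the evidence already in hand = 40.
Odds after that evidence = (31/9969) × 40 = 1240/9969.
Target odds = 4.
Need 10ⁿ ≥ 4 ÷ (1240/9969) = 9969/310.
10¹ = 10 falls short of 9969/310 but 10² = 100 reaches it, so n = 2.

2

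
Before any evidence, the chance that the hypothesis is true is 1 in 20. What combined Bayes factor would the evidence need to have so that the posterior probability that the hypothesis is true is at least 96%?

456

Prior odds = 0.05/0.95 = 1/19.
Target odds = 0.96/0.04 = 24.
Required Bayes factor = 24 ÷ (1/19) = 456.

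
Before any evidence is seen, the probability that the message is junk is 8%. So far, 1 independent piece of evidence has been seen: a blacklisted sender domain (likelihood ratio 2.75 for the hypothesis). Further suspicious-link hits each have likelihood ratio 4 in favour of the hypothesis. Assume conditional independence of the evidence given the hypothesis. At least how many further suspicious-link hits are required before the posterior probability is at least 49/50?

Prior odds = 0.08/0.92 = 2/23.
Bayes factor of the evidence already in hand = 2.75.
Odds after that evidence = (2/23) × 2.75 = 11/46.
Target odds = 0.98/0.02 = 49.
Need 4ⁿ ≥ 49 ÷ (11/46) = 2254/11.
4³ = 64 falls short of 2254/11 but 4⁴ = 256 reaches it, so n = 4.

4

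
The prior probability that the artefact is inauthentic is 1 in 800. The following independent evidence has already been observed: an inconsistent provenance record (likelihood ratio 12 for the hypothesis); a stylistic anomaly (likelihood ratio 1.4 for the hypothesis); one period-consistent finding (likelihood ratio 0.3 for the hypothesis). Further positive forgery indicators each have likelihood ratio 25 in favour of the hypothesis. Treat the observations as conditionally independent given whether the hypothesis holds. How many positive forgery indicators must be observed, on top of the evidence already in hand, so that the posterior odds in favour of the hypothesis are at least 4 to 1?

Prior odds = 0.00125/0.99875 = 1/799.
Combined Bayes factor of the evidence already in hand = 12 × 1.4 × 0.3 = 5.04.
Odds after that evidence = (1/799) × 5.04 = 126/19975.
Target odds = 4.
Need 25ⁿ ≥ 4 ÷ (126/19975) = 39950/63.
25² = 625 falls short of 39950/63 but 25³ = 15625 reaches it, so n = 3.

3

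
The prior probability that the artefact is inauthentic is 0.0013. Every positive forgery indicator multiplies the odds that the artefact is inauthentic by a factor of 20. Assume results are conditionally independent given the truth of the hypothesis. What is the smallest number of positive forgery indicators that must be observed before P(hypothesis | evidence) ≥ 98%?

Prior odds: 0.0013 ÷ 0.9987 = 13/9987.
Likelihood ratio per positive forgery indicator = 20.
Target odds: 0.98 ÷ 0.02 = 49.
Need (13/9987) × 20ⁿ ≥ 49, i.e. 20ⁿ ≥ 489363/13.
20³ = 8000 falls short of 489363/13 but 20⁴ = 160000 reaches it, so n = 4.

4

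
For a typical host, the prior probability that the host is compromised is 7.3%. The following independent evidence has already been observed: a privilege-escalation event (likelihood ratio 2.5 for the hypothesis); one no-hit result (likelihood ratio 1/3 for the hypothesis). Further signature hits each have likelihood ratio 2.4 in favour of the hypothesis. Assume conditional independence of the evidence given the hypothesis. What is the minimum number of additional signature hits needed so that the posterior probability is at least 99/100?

Prior odds = 0.073/0.927 = 73/927.
Combined Bayes factor of the evidence already in hand = 2.5 × (1/3) = 5/6.
Odds after that evidence = (73/927) × 5/6 = 365/5562.
Target odds = 0.99/0.01 = 99.
Need 2.4ⁿ ≥ 99 ÷ (365/5562) = 550638/365.
2.4⁸ = 429981696/390625 falls short of 550638/365 but 2.4⁹ ≈2641.81 reaches it, so n = 9.

9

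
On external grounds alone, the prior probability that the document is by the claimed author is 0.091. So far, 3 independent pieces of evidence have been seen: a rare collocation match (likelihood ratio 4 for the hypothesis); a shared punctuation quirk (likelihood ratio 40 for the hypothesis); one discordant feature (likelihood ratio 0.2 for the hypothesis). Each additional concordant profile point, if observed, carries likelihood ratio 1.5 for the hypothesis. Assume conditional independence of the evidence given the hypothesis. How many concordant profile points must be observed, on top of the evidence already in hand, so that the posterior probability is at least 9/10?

3

Prior odds = 0.091/0.909 = 91/909.
Combined Bayes factor of the evidence already in hand = 4 × 40 × 0.2 = 32.
Odds after that evidence = (91/909) × 32 = 2912/909.
Target odds = 0.9/0.1 = 9.
Need 1.5ⁿ ≥ 9 ÷ (2912/909) = 8181/2912.
1.5² = 2.25 falls short of 8181/2912 but 1.5³ = 3.375 reaches it, so n = 3.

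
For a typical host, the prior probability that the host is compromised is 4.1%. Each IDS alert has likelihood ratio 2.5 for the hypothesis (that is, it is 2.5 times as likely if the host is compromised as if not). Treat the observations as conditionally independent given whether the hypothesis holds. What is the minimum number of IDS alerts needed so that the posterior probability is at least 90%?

6

Prior odds = 0.041/0.959 = 41/959.
Likelihood ratio per IDS alert = 2.5.
Target posterior odds = 0.9/0.1 = 9.
Require 2.5ⁿ ≥ 9 ÷ (41/959) = 8631/41.
2.5⁵ = 97.65625 falls short of 8631/41 but 2.5⁶ = 244.140625 reaches it, so n = 6.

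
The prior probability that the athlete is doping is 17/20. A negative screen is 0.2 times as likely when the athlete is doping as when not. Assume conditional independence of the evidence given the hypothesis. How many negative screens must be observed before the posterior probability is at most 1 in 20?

Prior odds: 0.85 ÷ 0.15 = 17/3.
Likelihood ratio per negative screen = 0.2.
Target posterior odds = 0.05/0.95 = 1/19.
Need (17/3) × 0.2ⁿ ≤ 1/19, i.e. 0.2ⁿ ≤ 3/323.
0.2² = 0.04 is still above 3/323 but 0.2³ = 0.008 is at or below it, so n = 3.

3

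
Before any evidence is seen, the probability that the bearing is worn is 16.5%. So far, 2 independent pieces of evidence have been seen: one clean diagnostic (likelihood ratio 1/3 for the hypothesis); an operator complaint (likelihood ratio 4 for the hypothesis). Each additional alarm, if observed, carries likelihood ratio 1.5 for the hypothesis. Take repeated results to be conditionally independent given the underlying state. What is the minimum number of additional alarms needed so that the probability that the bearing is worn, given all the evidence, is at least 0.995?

Prior odds = 0.165/0.835 = 33/167.
Combined Bayes factor of the evidence already in hand = (1/3) × 4 = 4/3.
Odds after that evidence = (33/167) × 4/3 = 44/167.
Target odds = 0.995/0.005 = 199.
Need 1.5ⁿ ≥ 199 ÷ (44/167) = 33233/44.
1.5¹⁶ = 43046721/65536 falls short of 33233/44 but 1.5¹⁷ = 129140163/131072 reaches it, so n = 17.

17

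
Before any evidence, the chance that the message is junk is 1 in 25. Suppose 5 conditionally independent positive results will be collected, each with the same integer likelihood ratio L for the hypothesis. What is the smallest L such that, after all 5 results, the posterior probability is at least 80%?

3

Prior odds = 0.04/0.96 = 1/24.
Target odds = 0.8/0.2 = 4.
Need L⁵ ≥ 4 ÷ (1/24) = 96.
2⁵ = 32 < 96 ≤ 243 = 3⁵, so L = 3.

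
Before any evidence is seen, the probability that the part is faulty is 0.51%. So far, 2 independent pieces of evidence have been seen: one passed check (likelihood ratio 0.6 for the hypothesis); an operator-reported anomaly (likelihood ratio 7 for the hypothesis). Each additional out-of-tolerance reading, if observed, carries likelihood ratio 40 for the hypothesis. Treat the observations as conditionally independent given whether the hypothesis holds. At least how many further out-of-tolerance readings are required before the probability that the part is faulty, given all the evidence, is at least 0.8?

2

Prior odds = 0.0051/0.9949 = 51/9949.
Combined Bayes factor of the evidence already in hand = 0.6 × 7 = 4.2.
Odds after that evidence = (51/9949) × 4.2 = 1071/49745.
Target odds = 0.8/0.2 = 4.
Need 40ⁿ ≥ 4 ÷ (1071/49745) = 198980/1071.
40¹ = 40 falls short of 198980/1071 but 40² = 1600 reaches it, so n = 2.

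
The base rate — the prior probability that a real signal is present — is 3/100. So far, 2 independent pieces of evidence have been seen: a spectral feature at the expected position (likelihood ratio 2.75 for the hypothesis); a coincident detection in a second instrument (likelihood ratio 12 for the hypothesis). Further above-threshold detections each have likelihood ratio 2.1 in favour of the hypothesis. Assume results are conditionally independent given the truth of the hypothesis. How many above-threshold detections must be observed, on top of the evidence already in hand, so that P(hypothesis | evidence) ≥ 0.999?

10

Prior odds = 0.03/0.97 = 3/97.
Combined Bayes factor of the evidence already in hand = 2.75 × 12 = 33.
Odds after that evidence = (3/97) × 33 = 99/97.
Target odds = 0.999/0.001 = 999.
Need 2.1ⁿ ≥ 999 ÷ (99/97) = 10767/11.
2.1⁹ ≈794.28 falls short of 10767/11 but 2.1¹⁰ ≈1667.99 reaches it, so n = 10.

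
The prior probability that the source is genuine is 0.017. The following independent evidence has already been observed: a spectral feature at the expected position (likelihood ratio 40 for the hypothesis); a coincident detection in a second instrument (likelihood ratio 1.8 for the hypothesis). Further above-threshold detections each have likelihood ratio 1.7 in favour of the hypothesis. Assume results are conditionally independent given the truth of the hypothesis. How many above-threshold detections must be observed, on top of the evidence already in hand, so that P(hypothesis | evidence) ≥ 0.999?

13

Prior odds = 0.017/0.983 = 17/983.
Combined Bayes factor of the evidence already in hand = 40 × 1.8 = 72.
Odds after that evidence = (17/983) × 72 = 1224/983.
Target odds = 0.999/0.001 = 999.
Need 1.7ⁿ ≥ 999 ÷ (1224/983) = 109113/136.
1.7¹² ≈582.622 falls short of 109113/136 but 1.7¹³ ≈990.458 reaches it, so n = 13.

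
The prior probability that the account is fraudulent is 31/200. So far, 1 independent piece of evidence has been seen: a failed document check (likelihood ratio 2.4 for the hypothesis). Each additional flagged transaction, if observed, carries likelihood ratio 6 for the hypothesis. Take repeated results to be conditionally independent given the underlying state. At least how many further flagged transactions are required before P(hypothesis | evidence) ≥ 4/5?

2

Prior odds = 0.155/0.845 = 31/169.
Bayes factor of the evidence already in hand = 2.4.
Odds after that evidence = (31/169) × 2.4 = 372/845.
Target odds = 0.8/0.2 = 4.
Need 6ⁿ ≥ 4 ÷ (372/845) = 845/93.
6¹ = 6 falls short of 845/93 but 6² = 36 reaches it, so n = 2.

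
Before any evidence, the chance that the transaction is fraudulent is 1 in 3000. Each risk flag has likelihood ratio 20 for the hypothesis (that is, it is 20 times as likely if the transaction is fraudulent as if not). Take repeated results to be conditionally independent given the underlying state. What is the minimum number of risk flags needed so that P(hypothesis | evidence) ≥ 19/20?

Prior odds = (1/3000)/(2999/3000) = 1/2999.
Likelihood ratio per risk flag = 20.
Target odds: 0.95 ÷ 0.05 = 19.
Require 20ⁿ ≥ 19 ÷ (1/2999) = 56981.
20³ = 8000 falls short of 56981 but 20⁴ = 160000 reaches it, so n = 4.

4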